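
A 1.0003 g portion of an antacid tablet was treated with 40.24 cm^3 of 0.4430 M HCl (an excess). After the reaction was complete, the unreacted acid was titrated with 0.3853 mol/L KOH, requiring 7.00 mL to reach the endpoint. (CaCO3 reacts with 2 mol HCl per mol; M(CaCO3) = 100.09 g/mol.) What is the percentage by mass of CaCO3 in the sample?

75.7%

Total n(HCl) added = 0.4430 x 0.04024 = 0.01783 mol.
n(KOH) used = 0.3853 x 0.007000 = 0.002697 mol, which equals the excess n(HCl).
So n(HCl) consumed by the sample = 0.01783 - 0.002697 = 0.01513 mol.
n(CaCO3) = 0.01513 / 2 = 0.007565 mol.
mass CaCO3 = 0.007565 x 100.09 = 0.7571 g, so %CaCO3 = 0.7571/1.0003 x 100 = 75.7%.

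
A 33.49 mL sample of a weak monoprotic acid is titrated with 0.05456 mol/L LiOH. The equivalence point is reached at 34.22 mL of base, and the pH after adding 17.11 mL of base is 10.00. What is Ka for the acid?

17.11 mL is half of the equivalence volume, so this is the half-equivalence point where [HA] = [A^-].
At half-equivalence pH = pKa, so pKa = 10.00.
Ka = 10^(-10.00) = 1.0 x 10^-10.

1.0 x 10^-10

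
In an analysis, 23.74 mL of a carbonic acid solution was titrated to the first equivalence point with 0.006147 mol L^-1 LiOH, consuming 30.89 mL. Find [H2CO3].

n(LiOH) = 0.006147 x 0.03089 = 0.0001899 mol.
At the first equivalence point, 1 mol OH^- react per mol H2CO3, so n(H2CO3) = 0.0001899 / 1 = 0.0001899 mol.
[H2CO3] = 0.0001899 / 0.02374 L = 0.00800 M.

0.00800 M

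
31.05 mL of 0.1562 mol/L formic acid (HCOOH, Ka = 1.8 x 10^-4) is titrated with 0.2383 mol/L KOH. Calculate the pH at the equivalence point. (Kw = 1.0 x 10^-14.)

8.36

n(HCOOH) = 0.1562 x 0.03105 = 0.004850 mol; V(KOH) at equivalence = 0.004850/0.2383 = 0.02035 L.
At equivalence all the acid is converted to HCOO-; total volume = 0.03105 + 0.02035 = 0.05140 L, so [HCOO-] = 0.004850/0.05140 = 0.09435 M.
Kb = Kw/Ka = 1.0e-14 / 1.8 x 10^-4 = 5.56e-11.
[OH^-] = sqrt(Kb x [HCOO-]) = sqrt(5.56e-11 x 0.09435) = 2.29e-6 M.
pOH = 5.64, so pH = 14.00 - 5.64 = 8.36.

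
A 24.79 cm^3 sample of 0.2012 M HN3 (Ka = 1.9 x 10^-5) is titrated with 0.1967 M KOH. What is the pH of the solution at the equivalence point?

8.86

n(HN3) = 0.2012 x 0.02479 = 0.004988 mol; V(KOH) at equivalence = 0.004988/0.1967 = 0.02536 L.
At equivalence all the acid is converted to N3-; total volume = 0.02479 + 0.02536 = 0.05015 L, so [N3-] = 0.004988/0.05015 = 0.09946 M.
Kb = Kw/Ka = 1.0e-14 / 1.9 x 10^-5 = 5.26e-10.
[OH^-] = sqrt(Kb x [N3-]) = sqrt(5.26e-10 x 0.09946) = 7.24e-6 M.
pOH = 5.14, so pH = 14.00 - 5.14 = 8.86.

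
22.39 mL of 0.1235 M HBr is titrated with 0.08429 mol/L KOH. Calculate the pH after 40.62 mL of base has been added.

n(acid) = 0.1235 x 0.02239 = 0.002765 mol; n(KOH) added = 0.08429 x 0.04062 = 0.003424 mol.
Base is in excess by 0.003424 - 0.002765 = 0.0006587 mol in a total volume of 0.06301 L.
[OH^-] = 0.0006587/0.06301 = 0.01045 M, so pOH = 1.98 and pH = 14.00 - 1.98 = 12.02.

12.02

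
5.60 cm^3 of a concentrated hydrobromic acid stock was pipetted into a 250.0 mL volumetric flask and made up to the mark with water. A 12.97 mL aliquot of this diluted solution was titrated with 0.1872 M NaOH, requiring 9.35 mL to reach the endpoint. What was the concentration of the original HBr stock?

n(NaOH) = 0.1872 x 0.009350 = 0.001750 mol.
n(HBr) in the aliquot = 0.001750 mol.
[diluted HBr] = 0.001750 / 0.01297 = 0.1350 M.
Dilution factor = 250.0/5.600 = 44.64, so [stock] = 0.1350 x 44.64 = 6.02 M.

6.02 M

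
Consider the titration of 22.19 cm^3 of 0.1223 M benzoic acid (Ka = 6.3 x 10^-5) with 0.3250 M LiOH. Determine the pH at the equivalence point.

n(C6H5COOH) = 0.1223 x 0.02219 = 0.002714 mol; V(LiOH) at equivalence = 0.002714/0.3250 = 0.008350 L.
At equivalence all the acid is converted to C6H5COO-; total volume = 0.02219 + 0.008350 = 0.03054 L, so [C6H5COO-] = 0.002714/0.03054 = 0.08886 M.
Kb = Kw/Ka = 1.0e-14 / 6.3 x 10^-5 = 1.59e-10.
[OH^-] = sqrt(Kb x [C6H5COO-]) = sqrt(1.59e-10 x 0.08886) = 3.76e-6 M.
pOH = 5.43, so pH = 14.00 - 5.43 = 8.57.

8.57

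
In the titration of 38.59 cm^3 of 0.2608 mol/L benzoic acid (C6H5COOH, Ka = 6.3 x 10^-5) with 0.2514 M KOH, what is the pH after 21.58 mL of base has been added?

Initial n(C6H5COOH) = 0.2608 x 0.03859 = 0.01006 mol.
n(KOH) added = 0.2514 x 0.02158 = 0.005425 mol, converting that many moles of C6H5COOH to C6H5COO-.
Remaining n(C6H5COOH) = 0.004639 mol; n(C6H5COO-) = 0.005425 mol.
By Henderson-Hasselbalch, pH = pKa + log([A^-]/[HA]) = 4.20 + log(0.005425/0.004639) = 4.20 + (+0.07) = 4.27.

4.27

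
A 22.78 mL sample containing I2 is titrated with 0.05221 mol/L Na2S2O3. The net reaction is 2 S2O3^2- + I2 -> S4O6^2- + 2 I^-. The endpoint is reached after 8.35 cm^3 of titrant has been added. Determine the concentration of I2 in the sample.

0.00957 M

n(Na2S2O3) = 0.05221 x 0.008350 = 0.0004360 mol.
From the balanced equation, 2 mol Na2S2O3 reacts with 1 mol I2, so n(I2) = 0.0004360 x 1/2 = 0.0002180 mol.
[I2] = 0.0002180 / 0.02278 L = 0.00957 M.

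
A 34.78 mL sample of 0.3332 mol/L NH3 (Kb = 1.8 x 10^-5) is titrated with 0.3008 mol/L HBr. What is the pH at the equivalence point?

5.03

n(NH3) = 0.3332 x 0.03478 = 0.01159 mol; V(HBr) at equivalence = 0.01159/0.3008 = 0.03853 L.
At equivalence the base is fully converted to NH4+; total volume = 0.07331 L, so [NH4+] = 0.01159/0.07331 = 0.1581 M.
Ka(NH4+) = Kw/Kb = 1.0e-14 / 1.8 x 10^-5 = 5.56e-10.
[H^+] = sqrt(Ka x [NH4+]) = sqrt(5.56e-10 x 0.1581) = 9.37e-6 M.
pH = -log(9.37e-6) = 5.03.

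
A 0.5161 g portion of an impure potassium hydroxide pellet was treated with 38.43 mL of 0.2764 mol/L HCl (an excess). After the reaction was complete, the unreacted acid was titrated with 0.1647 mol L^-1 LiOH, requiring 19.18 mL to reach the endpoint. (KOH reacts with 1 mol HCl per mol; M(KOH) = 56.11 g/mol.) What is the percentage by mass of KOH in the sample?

81.1%

Total n(HCl) added = 0.2764 x 0.03843 = 0.01062 mol.
n(LiOH) used = 0.1647 x 0.01918 = 0.003159 mol, which equals the excess n(HCl).
So n(HCl) consumed by the sample = 0.01062 - 0.003159 = 0.007463 mol.
n(KOH) = 0.007463 / 1 = 0.007463 mol.
mass KOH = 0.007463 x 56.11 = 0.4188 g, so %KOH = 0.4188/0.5161 x 100 = 81.1%.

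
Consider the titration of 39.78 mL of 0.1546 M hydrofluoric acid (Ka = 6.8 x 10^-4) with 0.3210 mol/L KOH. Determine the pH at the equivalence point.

8.09

n(HF) = 0.1546 x 0.03978 = 0.006150 mol; V(KOH) at equivalence = 0.006150/0.3210 = 0.01916 L.
At equivalence all the acid is converted to F-; total volume = 0.03978 + 0.01916 = 0.05894 L, so [F-] = 0.006150/0.05894 = 0.1043 M.
Kb = Kw/Ka = 1.0e-14 / 6.8 x 10^-4 = 1.47e-11.
[OH^-] = sqrt(Kb x [F-]) = sqrt(1.47e-11 x 0.1043) = 1.24e-6 M.
pOH = 5.91, so pH = 14.00 - 5.91 = 8.09.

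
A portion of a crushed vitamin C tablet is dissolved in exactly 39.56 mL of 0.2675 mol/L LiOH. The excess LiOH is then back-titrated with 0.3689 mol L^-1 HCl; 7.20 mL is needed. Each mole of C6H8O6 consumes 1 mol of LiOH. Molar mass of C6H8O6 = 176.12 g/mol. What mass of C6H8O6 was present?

Total n(LiOH) added = 0.2675 x 0.03956 = 0.01058 mol.
n(HCl) used = 0.3689 x 0.007200 = 0.002656 mol, which equals the excess n(LiOH).
So n(LiOH) consumed by the sample = 0.01058 - 0.002656 = 0.007926 mol.
n(C6H8O6) = 0.007926 / 1 = 0.007926 mol.
mass = 0.007926 mol x 176.12 g/mol = 1.40 g.

1.40 g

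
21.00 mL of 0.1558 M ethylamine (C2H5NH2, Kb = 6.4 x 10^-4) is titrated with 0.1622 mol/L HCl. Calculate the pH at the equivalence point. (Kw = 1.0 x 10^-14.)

5.95

n(C2H5NH2) = 0.1558 x 0.02100 = 0.003272 mol; V(HCl) at equivalence = 0.003272/0.1622 = 0.02017 L.
At equivalence the base is fully converted to C2H5NH3+; total volume = 0.04117 L, so [C2H5NH3+] = 0.003272/0.04117 = 0.07947 M.
Ka(C2H5NH3+) = Kw/Kb = 1.0e-14 / 6.4 x 10^-4 = 1.56e-11.
[H^+] = sqrt(Ka x [C2H5NH3+]) = sqrt(1.56e-11 x 0.07947) = 1.11e-6 M.
pH = -log(1.11e-6) = 5.95.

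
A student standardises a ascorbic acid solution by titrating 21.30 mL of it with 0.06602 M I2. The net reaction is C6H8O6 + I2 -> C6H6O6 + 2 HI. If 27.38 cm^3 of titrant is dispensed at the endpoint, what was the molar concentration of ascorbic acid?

n(I2) = 0.06602 x 0.02738 = 0.001808 mol.
From the balanced equation, 1 mol I2 reacts with 1 mol ascorbic acid, so n(ascorbic acid) = 0.001808 x 1/1 = 0.001808 mol.
[ascorbic acid] = 0.001808 / 0.02130 L = 0.0849 M.

0.0849 M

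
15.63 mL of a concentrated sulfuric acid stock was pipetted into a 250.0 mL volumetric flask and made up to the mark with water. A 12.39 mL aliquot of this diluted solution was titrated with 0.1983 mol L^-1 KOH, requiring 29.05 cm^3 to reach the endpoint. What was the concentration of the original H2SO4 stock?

n(KOH) = 0.1983 x 0.02905 = 0.005761 mol.
n(H2SO4) in the aliquot = 0.005761 x 1/2 = 0.002880 mol.
[diluted H2SO4] = 0.002880 / 0.01239 = 0.2325 M.
Dilution factor = 250.0/15.63 = 15.99, so [stock] = 0.2325 x 15.99 = 3.72 M.

3.72 M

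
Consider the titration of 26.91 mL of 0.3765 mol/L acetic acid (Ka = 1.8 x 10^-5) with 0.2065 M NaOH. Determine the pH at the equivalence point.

n(CH3COOH) = 0.3765 x 0.02691 = 0.01013 mol; V(NaOH) at equivalence = 0.01013/0.2065 = 0.04906 L.
At equivalence all the acid is converted to CH3COO-; total volume = 0.02691 + 0.04906 = 0.07597 L, so [CH3COO-] = 0.01013/0.07597 = 0.1334 M.
Kb = Kw/Ka = 1.0e-14 / 1.8 x 10^-5 = 5.56e-10.
[OH^-] = sqrt(Kb x [CH3COO-]) = sqrt(5.56e-10 x 0.1334) = 8.61e-6 M.
pOH = 5.07, so pH = 14.00 - 5.07 = 8.93.

8.93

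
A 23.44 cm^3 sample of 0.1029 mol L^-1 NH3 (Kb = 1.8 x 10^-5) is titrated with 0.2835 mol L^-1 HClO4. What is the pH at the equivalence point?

n(NH3) = 0.1029 x 0.02344 = 0.002412 mol; V(HClO4) at equivalence = 0.002412/0.2835 = 0.008508 L.
At equivalence the base is fully converted to NH4+; total volume = 0.03195 L, so [NH4+] = 0.002412/0.03195 = 0.07550 M.
Ka(NH4+) = Kw/Kb = 1.0e-14 / 1.8 x 10^-5 = 5.56e-10.
[H^+] = sqrt(Ka x [NH4+]) = sqrt(5.56e-10 x 0.07550) = 6.48e-6 M.
pH = -log(6.48e-6) = 5.19.

5.19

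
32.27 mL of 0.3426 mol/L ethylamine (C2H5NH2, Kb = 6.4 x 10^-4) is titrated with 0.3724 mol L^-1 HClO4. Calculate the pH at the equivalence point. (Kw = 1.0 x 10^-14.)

n(C2H5NH2) = 0.3426 x 0.03227 = 0.01106 mol; V(HClO4) at equivalence = 0.01106/0.3724 = 0.02969 L.
At equivalence the base is fully converted to C2H5NH3+; total volume = 0.06196 L, so [C2H5NH3+] = 0.01106/0.06196 = 0.1784 M.
Ka(C2H5NH3+) = Kw/Kb = 1.0e-14 / 6.4 x 10^-4 = 1.56e-11.
[H^+] = sqrt(Ka x [C2H5NH3+]) = sqrt(1.56e-11 x 0.1784) = 1.67e-6 M.
pH = -log(1.67e-6) = 5.78.

5.78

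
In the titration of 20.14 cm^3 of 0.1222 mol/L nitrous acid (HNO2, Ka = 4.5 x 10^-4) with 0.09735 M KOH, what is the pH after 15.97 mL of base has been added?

Initial n(HNO2) = 0.1222 x 0.02014 = 0.002461 mol.
n(KOH) added = 0.09735 x 0.01597 = 0.001555 mol, converting that many moles of HNO2 to NO2-.
Remaining n(HNO2) = 0.0009064 mol; n(NO2-) = 0.001555 mol.
By Henderson-Hasselbalch, pH = pKa + log([A^-]/[HA]) = 3.35 + log(0.001555/0.0009064) = 3.35 + (+0.23) = 3.58.

3.58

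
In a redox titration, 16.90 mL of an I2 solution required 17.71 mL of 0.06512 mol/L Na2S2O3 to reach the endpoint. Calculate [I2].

n(Na2S2O3) = 0.06512 x 0.01771 = 0.001153 mol.
From the balanced equation, 2 mol Na2S2O3 reacts with 1 mol I2, so n(I2) = 0.001153 x 1/2 = 0.0005766 mol.
[I2] = 0.0005766 / 0.01690 L = 0.0341 M.

0.0341 M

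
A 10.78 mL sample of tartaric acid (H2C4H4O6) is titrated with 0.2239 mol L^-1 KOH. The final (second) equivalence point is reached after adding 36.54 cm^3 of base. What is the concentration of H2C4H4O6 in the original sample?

n(KOH) = 0.2239 x 0.03654 = 0.008181 mol.
At the final (second) equivalence point, 2 mol OH^- react per mol H2C4H4O6, so n(H2C4H4O6) = 0.008181 / 2 = 0.004091 mol.
[H2C4H4O6] = 0.004091 / 0.01078 L = 0.379 M.

0.379 M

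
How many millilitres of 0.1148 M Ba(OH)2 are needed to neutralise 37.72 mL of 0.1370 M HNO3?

22.5 mL

n(HNO3) = 0.1370 mol/L x 0.03772 L = 0.005168 mol.
The neutralisation is 2 HNO3 : 1 Ba(OH)2, so n(Ba(OH)2) = 0.005168 x 1/2 = 0.002584 mol.
V(Ba(OH)2) = 0.002584 / 0.1148 = 0.02251 L = 22.5 mL.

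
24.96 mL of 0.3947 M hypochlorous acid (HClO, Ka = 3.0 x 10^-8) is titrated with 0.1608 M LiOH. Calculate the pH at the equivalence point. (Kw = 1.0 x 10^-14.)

10.29

n(HClO) = 0.3947 x 0.02496 = 0.009852 mol; V(LiOH) at equivalence = 0.009852/0.1608 = 0.06127 L.
At equivalence all the acid is converted to ClO-; total volume = 0.02496 + 0.06127 = 0.08623 L, so [ClO-] = 0.009852/0.08623 = 0.1143 M.
Kb = Kw/Ka = 1.0e-14 / 3.0 x 10^-8 = 3.33e-7.
[OH^-] = sqrt(Kb x [ClO-]) = sqrt(3.33e-7 x 0.1143) = 0.000195 M.
pOH = 3.71, so pH = 14.00 - 3.71 = 10.29.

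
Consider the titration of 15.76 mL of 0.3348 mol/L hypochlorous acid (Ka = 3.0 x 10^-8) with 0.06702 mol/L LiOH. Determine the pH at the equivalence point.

n(HClO) = 0.3348 x 0.01576 = 0.005276 mol; V(LiOH) at equivalence = 0.005276/0.06702 = 0.07873 L.
At equivalence all the acid is converted to ClO-; total volume = 0.01576 + 0.07873 = 0.09449 L, so [ClO-] = 0.005276/0.09449 = 0.05584 M.
Kb = Kw/Ka = 1.0e-14 / 3.0 x 10^-8 = 3.33e-7.
[OH^-] = sqrt(Kb x [ClO-]) = sqrt(3.33e-7 x 0.05584) = 0.000136 M.
pOH = 3.87, so pH = 14.00 - 3.87 = 10.13.

10.13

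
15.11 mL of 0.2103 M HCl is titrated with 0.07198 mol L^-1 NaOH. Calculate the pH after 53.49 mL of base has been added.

11.99

n(acid) = 0.2103 x 0.01511 = 0.003178 mol; n(NaOH) added = 0.07198 x 0.05349 = 0.003850 mol.
Base is in excess by 0.003850 - 0.003178 = 0.0006726 mol in a total volume of 0.06860 L.
[OH^-] = 0.0006726/0.06860 = 0.009804 M, so pOH = 2.01 and pH = 14.00 - 2.01 = 11.99.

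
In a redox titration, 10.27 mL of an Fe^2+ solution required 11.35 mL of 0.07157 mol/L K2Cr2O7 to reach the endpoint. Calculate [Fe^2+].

0.475 M

n(K2Cr2O7) = 0.07157 x 0.01135 = 0.0008123 mol.
From the balanced equation, 1 mol K2Cr2O7 reacts with 6 mol Fe^2+, so n(Fe^2+) = 0.0008123 x 6/1 = 0.004874 mol.
[Fe^2+] = 0.004874 / 0.01027 L = 0.475 M.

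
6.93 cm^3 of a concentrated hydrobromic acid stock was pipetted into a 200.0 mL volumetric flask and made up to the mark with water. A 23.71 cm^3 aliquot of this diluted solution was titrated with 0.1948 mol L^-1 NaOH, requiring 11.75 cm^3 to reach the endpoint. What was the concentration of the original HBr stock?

n(NaOH) = 0.1948 x 0.01175 = 0.002289 mol.
n(HBr) in the aliquot = 0.002289 mol.
[diluted HBr] = 0.002289 / 0.02371 = 0.09654 M.
Dilution factor = 200.0/6.930 = 28.86, so [stock] = 0.09654 x 28.86 = 2.79 M.

2.79 M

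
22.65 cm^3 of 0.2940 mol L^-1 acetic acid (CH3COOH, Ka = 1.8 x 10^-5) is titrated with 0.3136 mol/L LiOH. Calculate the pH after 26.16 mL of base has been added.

12.50

n(acid) = 0.2940 x 0.02265 = 0.006659 mol; n(LiOH) added = 0.3136 x 0.02616 = 0.008204 mol.
Base is in excess by 0.008204 - 0.006659 = 0.001545 mol in a total volume of 0.04881 L.
[OH^-] = 0.001545/0.04881 = 0.03165 M, so pOH = 1.50 and pH = 14.00 - 1.50 = 12.50.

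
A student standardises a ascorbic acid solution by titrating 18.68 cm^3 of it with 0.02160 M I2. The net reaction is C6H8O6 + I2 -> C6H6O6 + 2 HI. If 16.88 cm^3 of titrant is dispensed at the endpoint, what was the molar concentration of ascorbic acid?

0.0195 M

n(I2) = 0.02160 x 0.01688 = 0.0003646 mol.
From the balanced equation, 1 mol I2 reacts with 1 mol ascorbic acid, so n(ascorbic acid) = 0.0003646 x 1/1 = 0.0003646 mol.
[ascorbic acid] = 0.0003646 / 0.01868 L = 0.0195 M.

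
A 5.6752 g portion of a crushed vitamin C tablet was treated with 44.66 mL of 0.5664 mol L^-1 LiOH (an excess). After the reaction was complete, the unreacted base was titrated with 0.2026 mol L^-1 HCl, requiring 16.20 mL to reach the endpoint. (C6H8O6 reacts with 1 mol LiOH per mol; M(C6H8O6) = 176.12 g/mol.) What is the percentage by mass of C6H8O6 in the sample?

Total n(LiOH) added = 0.5664 x 0.04466 = 0.02530 mol.
n(HCl) used = 0.2026 x 0.01620 = 0.003282 mol, which equals the excess n(LiOH).
So n(LiOH) consumed by the sample = 0.02530 - 0.003282 = 0.02201 mol.
n(C6H8O6) = 0.02201 / 1 = 0.02201 mol.
mass C6H8O6 = 0.02201 x 176.12 = 3.877 g, so %C6H8O6 = 3.877/5.6752 x 100 = 68.3%.

68.3%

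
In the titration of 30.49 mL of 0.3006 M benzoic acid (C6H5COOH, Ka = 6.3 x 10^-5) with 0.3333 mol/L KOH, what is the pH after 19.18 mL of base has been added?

4.56

Initial n(C6H5COOH) = 0.3006 x 0.03049 = 0.009165 mol.
n(KOH) added = 0.3333 x 0.01918 = 0.006393 mol, converting that many moles of C6H5COOH to C6H5COO-.
Remaining n(C6H5COOH) = 0.002773 mol; n(C6H5COO-) = 0.006393 mol.
By Henderson-Hasselbalch, pH = pKa + log([A^-]/[HA]) = 4.20 + log(0.006393/0.002773) = 4.20 + (+0.36) = 4.56.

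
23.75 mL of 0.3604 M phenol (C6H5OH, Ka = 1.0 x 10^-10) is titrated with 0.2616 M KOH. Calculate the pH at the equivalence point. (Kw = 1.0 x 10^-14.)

11.59

n(C6H5OH) = 0.3604 x 0.02375 = 0.008559 mol; V(KOH) at equivalence = 0.008559/0.2616 = 0.03272 L.
At equivalence all the acid is converted to C6H5O-; total volume = 0.02375 + 0.03272 = 0.05647 L, so [C6H5O-] = 0.008559/0.05647 = 0.1516 M.
Kb = Kw/Ka = 1.0e-14 / 1.0 x 10^-10 = 0.000100.
[OH^-] = sqrt(Kb x [C6H5O-]) = sqrt(0.000100 x 0.1516) = 0.00389 M.
pOH = 2.41, so pH = 14.00 - 2.41 = 11.59.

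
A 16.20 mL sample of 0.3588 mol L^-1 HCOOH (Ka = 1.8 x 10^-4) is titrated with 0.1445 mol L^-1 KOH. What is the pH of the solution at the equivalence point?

n(HCOOH) = 0.3588 x 0.01620 = 0.005813 mol; V(KOH) at equivalence = 0.005813/0.1445 = 0.04023 L.
At equivalence all the acid is converted to HCOO-; total volume = 0.01620 + 0.04023 = 0.05643 L, so [HCOO-] = 0.005813/0.05643 = 0.1030 M.
Kb = Kw/Ka = 1.0e-14 / 1.8 x 10^-4 = 5.56e-11.
[OH^-] = sqrt(Kb x [HCOO-]) = sqrt(5.56e-11 x 0.1030) = 2.39e-6 M.
pOH = 5.62, so pH = 14.00 - 5.62 = 8.38.

8.38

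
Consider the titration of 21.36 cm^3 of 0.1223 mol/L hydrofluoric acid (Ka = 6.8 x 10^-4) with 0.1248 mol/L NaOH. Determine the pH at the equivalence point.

7.98

n(HF) = 0.1223 x 0.02136 = 0.002612 mol; V(NaOH) at equivalence = 0.002612/0.1248 = 0.02093 L.
At equivalence all the acid is converted to F-; total volume = 0.02136 + 0.02093 = 0.04229 L, so [F-] = 0.002612/0.04229 = 0.06177 M.
Kb = Kw/Ka = 1.0e-14 / 6.8 x 10^-4 = 1.47e-11.
[OH^-] = sqrt(Kb x [F-]) = sqrt(1.47e-11 x 0.06177) = 9.53e-7 M.
pOH = 6.02, so pH = 14.00 - 6.02 = 7.98.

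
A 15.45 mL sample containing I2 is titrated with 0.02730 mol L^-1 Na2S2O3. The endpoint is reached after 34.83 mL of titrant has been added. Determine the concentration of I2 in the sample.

n(Na2S2O3) = 0.02730 x 0.03483 = 0.0009509 mol.
From the balanced equation, 2 mol Na2S2O3 reacts with 1 mol I2, so n(I2) = 0.0009509 x 1/2 = 0.0004754 mol.
[I2] = 0.0004754 / 0.01545 L = 0.0308 M.

0.0308 M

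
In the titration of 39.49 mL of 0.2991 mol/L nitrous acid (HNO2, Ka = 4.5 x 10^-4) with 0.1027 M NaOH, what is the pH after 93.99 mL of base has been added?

Initial n(HNO2) = 0.2991 x 0.03949 = 0.01181 mol.
n(NaOH) added = 0.1027 x 0.09399 = 0.009653 mol, converting that many moles of HNO2 to NO2-.
Remaining n(HNO2) = 0.002159 mol; n(NO2-) = 0.009653 mol.
By Henderson-Hasselbalch, pH = pKa + log([A^-]/[HA]) = 3.35 + log(0.009653/0.002159) = 3.35 + (+0.65) = 4.00.

4.00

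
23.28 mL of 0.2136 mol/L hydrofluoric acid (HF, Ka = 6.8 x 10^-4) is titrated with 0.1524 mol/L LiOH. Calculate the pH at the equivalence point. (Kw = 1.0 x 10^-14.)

8.06

n(HF) = 0.2136 x 0.02328 = 0.004973 mol; V(LiOH) at equivalence = 0.004973/0.1524 = 0.03263 L.
At equivalence all the acid is converted to F-; total volume = 0.02328 + 0.03263 = 0.05591 L, so [F-] = 0.004973/0.05591 = 0.08894 M.
Kb = Kw/Ka = 1.0e-14 / 6.8 x 10^-4 = 1.47e-11.
[OH^-] = sqrt(Kb x [F-]) = sqrt(1.47e-11 x 0.08894) = 1.14e-6 M.
pOH = 5.94, so pH = 14.00 - 5.94 = 8.06.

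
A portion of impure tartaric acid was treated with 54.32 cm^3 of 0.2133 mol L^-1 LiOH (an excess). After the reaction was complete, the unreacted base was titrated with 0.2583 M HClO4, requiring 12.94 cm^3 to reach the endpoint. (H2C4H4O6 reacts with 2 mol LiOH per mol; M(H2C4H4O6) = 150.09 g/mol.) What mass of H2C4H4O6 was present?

Total n(LiOH) added = 0.2133 x 0.05432 = 0.01159 mol.
n(HClO4) used = 0.2583 x 0.01294 = 0.003342 mol, which equals the excess n(LiOH).
So n(LiOH) consumed by the sample = 0.01159 - 0.003342 = 0.008244 mol.
n(H2C4H4O6) = 0.008244 / 2 = 0.004122 mol.
mass = 0.004122 mol x 150.09 g/mol = 0.619 g.

0.619 g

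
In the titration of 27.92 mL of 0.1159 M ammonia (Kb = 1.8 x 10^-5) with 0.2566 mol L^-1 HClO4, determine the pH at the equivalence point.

n(NH3) = 0.1159 x 0.02792 = 0.003236 mol; V(HClO4) at equivalence = 0.003236/0.2566 = 0.01261 L.
At equivalence the base is fully converted to NH4+; total volume = 0.04053 L, so [NH4+] = 0.003236/0.04053 = 0.07984 M.
Ka(NH4+) = Kw/Kb = 1.0e-14 / 1.8 x 10^-5 = 5.56e-10.
[H^+] = sqrt(Ka x [NH4+]) = sqrt(5.56e-10 x 0.07984) = 6.66e-6 M.
pH = -log(6.66e-6) = 5.18.

5.18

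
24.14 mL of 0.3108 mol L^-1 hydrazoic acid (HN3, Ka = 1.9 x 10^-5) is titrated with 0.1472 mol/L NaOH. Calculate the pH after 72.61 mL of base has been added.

12.52

n(acid) = 0.3108 x 0.02414 = 0.007503 mol; n(NaOH) added = 0.1472 x 0.07261 = 0.01069 mol.
Base is in excess by 0.01069 - 0.007503 = 0.003185 mol in a total volume of 0.09675 L.
[OH^-] = 0.003185/0.09675 = 0.03292 M, so pOH = 1.48 and pH = 14.00 - 1.48 = 12.52.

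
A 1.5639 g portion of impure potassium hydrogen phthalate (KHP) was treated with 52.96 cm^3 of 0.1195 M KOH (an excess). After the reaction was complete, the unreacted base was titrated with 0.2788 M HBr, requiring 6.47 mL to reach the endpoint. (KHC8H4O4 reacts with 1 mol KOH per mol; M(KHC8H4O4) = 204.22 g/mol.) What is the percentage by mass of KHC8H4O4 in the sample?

59.1%

Total n(KOH) added = 0.1195 x 0.05296 = 0.006329 mol.
n(HBr) used = 0.2788 x 0.006470 = 0.001804 mol, which equals the excess n(KOH).
So n(KOH) consumed by the sample = 0.006329 - 0.001804 = 0.004525 mol.
n(KHC8H4O4) = 0.004525 / 1 = 0.004525 mol.
mass KHC8H4O4 = 0.004525 x 204.22 = 0.9241 g, so %KHC8H4O4 = 0.9241/1.5639 x 100 = 59.1%.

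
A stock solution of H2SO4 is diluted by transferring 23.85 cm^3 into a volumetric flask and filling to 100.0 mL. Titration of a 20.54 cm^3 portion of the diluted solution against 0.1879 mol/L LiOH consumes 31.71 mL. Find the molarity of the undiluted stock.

n(LiOH) = 0.1879 x 0.03171 = 0.005958 mol.
n(H2SO4) in the aliquot = 0.005958 x 1/2 = 0.002979 mol.
[diluted H2SO4] = 0.002979 / 0.02054 = 0.1450 M.
Dilution factor = 100.0/23.85 = 4.193, so [stock] = 0.1450 x 4.193 = 0.608 M.

0.608 M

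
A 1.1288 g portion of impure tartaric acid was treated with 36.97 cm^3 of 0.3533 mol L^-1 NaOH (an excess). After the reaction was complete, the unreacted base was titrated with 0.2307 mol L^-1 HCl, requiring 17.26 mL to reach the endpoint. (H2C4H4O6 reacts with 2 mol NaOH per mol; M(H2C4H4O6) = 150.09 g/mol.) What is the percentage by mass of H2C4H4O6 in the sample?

60.4%

Total n(NaOH) added = 0.3533 x 0.03697 = 0.01306 mol.
n(HCl) used = 0.2307 x 0.01726 = 0.003982 mol, which equals the excess n(NaOH).
So n(NaOH) consumed by the sample = 0.01306 - 0.003982 = 0.009080 mol.
n(H2C4H4O6) = 0.009080 / 2 = 0.004540 mol.
mass H2C4H4O6 = 0.004540 x 150.09 = 0.6814 g, so %H2C4H4O6 = 0.6814/1.1288 x 100 = 60.4%.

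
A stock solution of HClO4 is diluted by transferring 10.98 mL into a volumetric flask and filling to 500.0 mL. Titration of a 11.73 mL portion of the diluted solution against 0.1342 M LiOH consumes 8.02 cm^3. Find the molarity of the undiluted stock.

n(LiOH) = 0.1342 x 0.008020 = 0.001076 mol.
n(HClO4) in the aliquot = 0.001076 mol.
[diluted HClO4] = 0.001076 / 0.01173 = 0.09175 M.
Dilution factor = 500.0/10.98 = 45.54, so [stock] = 0.09175 x 45.54 = 4.18 M.

4.18 M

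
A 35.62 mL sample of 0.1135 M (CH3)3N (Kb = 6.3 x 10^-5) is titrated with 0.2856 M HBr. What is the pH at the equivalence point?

n((CH3)3N) = 0.1135 x 0.03562 = 0.004043 mol; V(HBr) at equivalence = 0.004043/0.2856 = 0.01416 L.
At equivalence the base is fully converted to (CH3)3NH+; total volume = 0.04978 L, so [(CH3)3NH+] = 0.004043/0.04978 = 0.08122 M.
Ka((CH3)3NH+) = Kw/Kb = 1.0e-14 / 6.3 x 10^-5 = 1.59e-10.
[H^+] = sqrt(Ka x [(CH3)3NH+]) = sqrt(1.59e-10 x 0.08122) = 3.59e-6 M.
pH = -log(3.59e-6) = 5.44.

5.44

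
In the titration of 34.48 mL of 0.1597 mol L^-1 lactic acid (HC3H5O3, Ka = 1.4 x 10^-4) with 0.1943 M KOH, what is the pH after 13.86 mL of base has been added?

Initial n(HC3H5O3) = 0.1597 x 0.03448 = 0.005506 mol.
n(KOH) added = 0.1943 x 0.01386 = 0.002693 mol, converting that many moles of HC3H5O3 to C3H5O3-.
Remaining n(HC3H5O3) = 0.002813 mol; n(C3H5O3-) = 0.002693 mol.
By Henderson-Hasselbalch, pH = pKa + log([A^-]/[HA]) = 3.85 + log(0.002693/0.002813) = 3.85 + (-0.02) = 3.83.

3.83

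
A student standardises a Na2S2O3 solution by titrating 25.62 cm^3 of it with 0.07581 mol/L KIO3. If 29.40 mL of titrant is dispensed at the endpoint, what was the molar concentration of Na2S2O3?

0.522 M

n(KIO3) = 0.07581 x 0.02940 = 0.002229 mol.
From the balanced equation, 1 mol KIO3 reacts with 6 mol Na2S2O3, so n(Na2S2O3) = 0.002229 x 6/1 = 0.01337 mol.
[Na2S2O3] = 0.01337 / 0.02562 L = 0.522 M.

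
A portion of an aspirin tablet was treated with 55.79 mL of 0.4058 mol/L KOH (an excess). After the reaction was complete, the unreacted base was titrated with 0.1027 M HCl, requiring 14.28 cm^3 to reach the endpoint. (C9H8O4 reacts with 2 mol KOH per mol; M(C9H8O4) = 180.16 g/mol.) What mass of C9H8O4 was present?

1.91 g

Total n(KOH) added = 0.4058 x 0.05579 = 0.02264 mol.
n(HCl) used = 0.1027 x 0.01428 = 0.001467 mol, which equals the excess n(KOH).
So n(KOH) consumed by the sample = 0.02264 - 0.001467 = 0.02117 mol.
n(C9H8O4) = 0.02117 / 2 = 0.01059 mol.
mass = 0.01059 mol x 180.16 g/mol = 1.91 g.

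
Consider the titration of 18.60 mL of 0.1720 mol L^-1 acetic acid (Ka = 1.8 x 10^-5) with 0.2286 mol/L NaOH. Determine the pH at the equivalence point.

8.87

n(CH3COOH) = 0.1720 x 0.01860 = 0.003199 mol; V(NaOH) at equivalence = 0.003199/0.2286 = 0.01399 L.
At equivalence all the acid is converted to CH3COO-; total volume = 0.01860 + 0.01399 = 0.03259 L, so [CH3COO-] = 0.003199/0.03259 = 0.09815 M.
Kb = Kw/Ka = 1.0e-14 / 1.8 x 10^-5 = 5.56e-10.
[OH^-] = sqrt(Kb x [CH3COO-]) = sqrt(5.56e-10 x 0.09815) = 7.38e-6 M.
pOH = 5.13, so pH = 14.00 - 5.13 = 8.87.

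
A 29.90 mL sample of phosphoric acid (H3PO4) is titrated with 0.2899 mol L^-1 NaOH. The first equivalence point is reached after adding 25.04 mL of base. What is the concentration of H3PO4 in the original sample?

n(NaOH) = 0.2899 x 0.02504 = 0.007259 mol.
At the first equivalence point, 1 mol OH^- react per mol H3PO4, so n(H3PO4) = 0.007259 / 1 = 0.007259 mol.
[H3PO4] = 0.007259 / 0.02990 L = 0.243 M.

0.243 M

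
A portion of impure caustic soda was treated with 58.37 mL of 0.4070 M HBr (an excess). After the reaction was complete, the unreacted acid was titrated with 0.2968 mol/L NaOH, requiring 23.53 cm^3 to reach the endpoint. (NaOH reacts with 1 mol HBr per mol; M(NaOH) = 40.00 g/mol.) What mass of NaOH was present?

0.671 g

Total n(HBr) added = 0.4070 x 0.05837 = 0.02376 mol.
n(NaOH) used = 0.2968 x 0.02353 = 0.006984 mol, which equals the excess n(HBr).
So n(HBr) consumed by the sample = 0.02376 - 0.006984 = 0.01677 mol.
n(NaOH) = 0.01677 / 1 = 0.01677 mol.
mass = 0.01677 mol x 40.00 g/mol = 0.671 g.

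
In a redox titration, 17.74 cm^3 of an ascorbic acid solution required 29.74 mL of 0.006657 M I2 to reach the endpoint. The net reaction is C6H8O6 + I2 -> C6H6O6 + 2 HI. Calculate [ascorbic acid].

0.0112 M

n(I2) = 0.006657 x 0.02974 = 0.0001980 mol.
From the balanced equation, 1 mol I2 reacts with 1 mol ascorbic acid, so n(ascorbic acid) = 0.0001980 x 1/1 = 0.0001980 mol.
[ascorbic acid] = 0.0001980 / 0.01774 L = 0.0112 M.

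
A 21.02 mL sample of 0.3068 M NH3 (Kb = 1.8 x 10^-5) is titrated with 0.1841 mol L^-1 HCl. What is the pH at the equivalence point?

n(NH3) = 0.3068 x 0.02102 = 0.006449 mol; V(HCl) at equivalence = 0.006449/0.1841 = 0.03503 L.
At equivalence the base is fully converted to NH4+; total volume = 0.05605 L, so [NH4+] = 0.006449/0.05605 = 0.1151 M.
Ka(NH4+) = Kw/Kb = 1.0e-14 / 1.8 x 10^-5 = 5.56e-10.
[H^+] = sqrt(Ka x [NH4+]) = sqrt(5.56e-10 x 0.1151) = 8.00e-6 M.
pH = -log(8.00e-6) = 5.10.

5.10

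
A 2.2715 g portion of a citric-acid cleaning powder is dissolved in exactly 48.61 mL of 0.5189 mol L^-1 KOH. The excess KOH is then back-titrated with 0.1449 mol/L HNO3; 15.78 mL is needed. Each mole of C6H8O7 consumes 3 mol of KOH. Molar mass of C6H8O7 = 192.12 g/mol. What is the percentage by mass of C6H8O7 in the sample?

Total n(KOH) added = 0.5189 x 0.04861 = 0.02522 mol.
n(HNO3) used = 0.1449 x 0.01578 = 0.002287 mol, which equals the excess n(KOH).
So n(KOH) consumed by the sample = 0.02522 - 0.002287 = 0.02294 mol.
n(C6H8O7) = 0.02294 / 3 = 0.007646 mol.
mass C6H8O7 = 0.007646 x 192.12 = 1.469 g, so %C6H8O7 = 1.469/2.2715 x 100 = 64.7%.

64.7%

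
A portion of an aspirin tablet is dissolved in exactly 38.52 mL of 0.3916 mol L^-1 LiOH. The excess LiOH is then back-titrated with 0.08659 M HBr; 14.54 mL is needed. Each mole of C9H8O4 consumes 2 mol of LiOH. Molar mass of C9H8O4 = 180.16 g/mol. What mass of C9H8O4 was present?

Total n(LiOH) added = 0.3916 x 0.03852 = 0.01508 mol.
n(HBr) used = 0.08659 x 0.01454 = 0.001259 mol, which equals the excess n(LiOH).
So n(LiOH) consumed by the sample = 0.01508 - 0.001259 = 0.01383 mol.
n(C9H8O4) = 0.01383 / 2 = 0.006913 mol.
mass = 0.006913 mol x 180.16 g/mol = 1.25 g.

1.25 g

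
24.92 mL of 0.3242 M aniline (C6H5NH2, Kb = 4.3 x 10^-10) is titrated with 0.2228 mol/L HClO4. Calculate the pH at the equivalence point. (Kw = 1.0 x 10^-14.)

n(C6H5NH2) = 0.3242 x 0.02492 = 0.008079 mol; V(HClO4) at equivalence = 0.008079/0.2228 = 0.03626 L.
At equivalence the base is fully converted to C6H5NH3+; total volume = 0.06118 L, so [C6H5NH3+] = 0.008079/0.06118 = 0.1321 M.
Ka(C6H5NH3+) = Kw/Kb = 1.0e-14 / 4.3 x 10^-10 = 2.33e-5.
[H^+] = sqrt(Ka x [C6H5NH3+]) = sqrt(2.33e-5 x 0.1321) = 0.00175 M.
pH = -log(0.00175) = 2.76.

2.76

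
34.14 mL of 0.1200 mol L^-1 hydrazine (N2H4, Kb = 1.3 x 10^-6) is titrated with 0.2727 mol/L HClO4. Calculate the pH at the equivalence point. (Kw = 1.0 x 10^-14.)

n(N2H4) = 0.1200 x 0.03414 = 0.004097 mol; V(HClO4) at equivalence = 0.004097/0.2727 = 0.01502 L.
At equivalence the base is fully converted to N2H5+; total volume = 0.04916 L, so [N2H5+] = 0.004097/0.04916 = 0.08333 M.
Ka(N2H5+) = Kw/Kb = 1.0e-14 / 1.3 x 10^-6 = 7.69e-9.
[H^+] = sqrt(Ka x [N2H5+]) = sqrt(7.69e-9 x 0.08333) = 2.53e-5 M.
pH = -log(2.53e-5) = 4.60.

4.60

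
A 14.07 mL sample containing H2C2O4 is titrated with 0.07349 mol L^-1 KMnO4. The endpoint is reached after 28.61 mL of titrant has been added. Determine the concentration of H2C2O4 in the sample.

n(KMnO4) = 0.07349 x 0.02861 = 0.002103 mol.
From the balanced equation, 2 mol KMnO4 reacts with 5 mol H2C2O4, so n(H2C2O4) = 0.002103 x 5/2 = 0.005256 mol.
[H2C2O4] = 0.005256 / 0.01407 L = 0.374 M.

0.374 M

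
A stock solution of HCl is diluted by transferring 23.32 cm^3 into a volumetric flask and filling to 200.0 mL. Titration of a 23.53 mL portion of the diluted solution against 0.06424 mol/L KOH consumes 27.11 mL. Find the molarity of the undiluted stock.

n(KOH) = 0.06424 x 0.02711 = 0.001742 mol.
n(HCl) in the aliquot = 0.001742 mol.
[diluted HCl] = 0.001742 / 0.02353 = 0.07401 M.
Dilution factor = 200.0/23.32 = 8.576, so [stock] = 0.07401 x 8.576 = 0.635 M.

0.635 M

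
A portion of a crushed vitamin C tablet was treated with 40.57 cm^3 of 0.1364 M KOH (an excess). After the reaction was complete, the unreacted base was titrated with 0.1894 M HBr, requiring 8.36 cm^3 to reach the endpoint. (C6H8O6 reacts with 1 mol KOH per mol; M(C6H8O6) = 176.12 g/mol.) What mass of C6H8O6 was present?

0.696 g

Total n(KOH) added = 0.1364 x 0.04057 = 0.005534 mol.
n(HBr) used = 0.1894 x 0.008360 = 0.001583 mol, which equals the excess n(KOH).
So n(KOH) consumed by the sample = 0.005534 - 0.001583 = 0.003950 mol.
n(C6H8O6) = 0.003950 / 1 = 0.003950 mol.
mass = 0.003950 mol x 176.12 g/mol = 0.696 g.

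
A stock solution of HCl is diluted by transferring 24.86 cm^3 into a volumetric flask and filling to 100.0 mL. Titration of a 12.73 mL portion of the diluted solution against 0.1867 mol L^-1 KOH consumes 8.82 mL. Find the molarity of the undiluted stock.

n(KOH) = 0.1867 x 0.008820 = 0.001647 mol.
n(HCl) in the aliquot = 0.001647 mol.
[diluted HCl] = 0.001647 / 0.01273 = 0.1294 M.
Dilution factor = 100.0/24.86 = 4.023, so [stock] = 0.1294 x 4.023 = 0.520 M.

0.520 M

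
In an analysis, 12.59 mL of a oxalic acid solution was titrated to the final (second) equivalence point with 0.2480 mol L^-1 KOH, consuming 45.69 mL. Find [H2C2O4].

n(KOH) = 0.2480 x 0.04569 = 0.01133 mol.
At the final (second) equivalence point, 2 mol OH^- react per mol H2C2O4, so n(H2C2O4) = 0.01133 / 2 = 0.005666 mol.
[H2C2O4] = 0.005666 / 0.01259 L = 0.450 M.

0.450 M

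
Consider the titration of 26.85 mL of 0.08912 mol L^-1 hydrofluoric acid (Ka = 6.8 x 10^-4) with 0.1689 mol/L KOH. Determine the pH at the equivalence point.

7.97

n(HF) = 0.08912 x 0.02685 = 0.002393 mol; V(KOH) at equivalence = 0.002393/0.1689 = 0.01417 L.
At equivalence all the acid is converted to F-; total volume = 0.02685 + 0.01417 = 0.04102 L, so [F-] = 0.002393/0.04102 = 0.05834 M.
Kb = Kw/Ka = 1.0e-14 / 6.8 x 10^-4 = 1.47e-11.
[OH^-] = sqrt(Kb x [F-]) = sqrt(1.47e-11 x 0.05834) = 9.26e-7 M.
pOH = 6.03, so pH = 14.00 - 6.03 = 7.97.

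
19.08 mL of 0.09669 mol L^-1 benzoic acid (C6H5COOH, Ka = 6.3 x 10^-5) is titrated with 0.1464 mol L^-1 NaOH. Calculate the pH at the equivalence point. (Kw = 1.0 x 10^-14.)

n(C6H5COOH) = 0.09669 x 0.01908 = 0.001845 mol; V(NaOH) at equivalence = 0.001845/0.1464 = 0.01260 L.
At equivalence all the acid is converted to C6H5COO-; total volume = 0.01908 + 0.01260 = 0.03168 L, so [C6H5COO-] = 0.001845/0.03168 = 0.05823 M.
Kb = Kw/Ka = 1.0e-14 / 6.3 x 10^-5 = 1.59e-10.
[OH^-] = sqrt(Kb x [C6H5COO-]) = sqrt(1.59e-10 x 0.05823) = 3.04e-6 M.
pOH = 5.52, so pH = 14.00 - 5.52 = 8.48.

8.48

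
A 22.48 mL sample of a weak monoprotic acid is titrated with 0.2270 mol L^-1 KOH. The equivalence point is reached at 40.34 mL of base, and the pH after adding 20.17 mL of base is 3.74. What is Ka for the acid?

1.8 x 10^-4

20.17 mL is half of the equivalence volume, so this is the half-equivalence point where [HA] = [A^-].
At half-equivalence pH = pKa, so pKa = 3.74.
Ka = 10^(-3.74) = 1.8 x 10^-4.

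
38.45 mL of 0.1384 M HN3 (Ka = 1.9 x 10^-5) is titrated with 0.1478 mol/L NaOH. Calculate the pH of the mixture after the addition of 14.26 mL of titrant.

4.54

Initial n(HN3) = 0.1384 x 0.03845 = 0.005321 mol.
n(NaOH) added = 0.1478 x 0.01426 = 0.002108 mol, converting that many moles of HN3 to N3-.
Remaining n(HN3) = 0.003214 mol; n(N3-) = 0.002108 mol.
By Henderson-Hasselbalch, pH = pKa + log([A^-]/[HA]) = 4.72 + log(0.002108/0.003214) = 4.72 + (-0.18) = 4.54.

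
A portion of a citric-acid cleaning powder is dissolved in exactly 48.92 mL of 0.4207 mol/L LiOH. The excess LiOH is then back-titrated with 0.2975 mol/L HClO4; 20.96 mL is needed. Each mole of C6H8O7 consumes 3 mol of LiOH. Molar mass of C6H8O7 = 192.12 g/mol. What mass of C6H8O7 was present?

0.919 g

Total n(LiOH) added = 0.4207 x 0.04892 = 0.02058 mol.
n(HClO4) used = 0.2975 x 0.02096 = 0.006236 mol, which equals the excess n(LiOH).
So n(LiOH) consumed by the sample = 0.02058 - 0.006236 = 0.01435 mol.
n(C6H8O7) = 0.01435 / 3 = 0.004782 mol.
mass = 0.004782 mol x 192.12 g/mol = 0.919 g.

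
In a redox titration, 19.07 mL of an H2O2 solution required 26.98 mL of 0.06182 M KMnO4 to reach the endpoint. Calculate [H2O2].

0.219 M

n(KMnO4) = 0.06182 x 0.02698 = 0.001668 mol.
From the balanced equation, 2 mol KMnO4 reacts with 5 mol H2O2, so n(H2O2) = 0.001668 x 5/2 = 0.004170 mol.
[H2O2] = 0.004170 / 0.01907 L = 0.219 M.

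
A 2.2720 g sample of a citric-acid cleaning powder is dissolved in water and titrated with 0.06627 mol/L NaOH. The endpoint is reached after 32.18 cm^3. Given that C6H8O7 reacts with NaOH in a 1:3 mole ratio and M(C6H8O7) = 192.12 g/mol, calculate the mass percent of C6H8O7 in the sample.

6.01%

n(NaOH) = 0.06627 x 0.03218 = 0.002133 mol.
n(C6H8O7) = 0.002133 / 3 = 0.0007109 mol.
mass of C6H8O7 = 0.0007109 x 192.12 = 0.1366 g.
% purity = 0.1366 / 2.2720 x 100 = 6.01%.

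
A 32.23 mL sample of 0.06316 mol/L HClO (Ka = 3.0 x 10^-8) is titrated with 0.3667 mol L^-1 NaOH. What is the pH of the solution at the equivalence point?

10.13

n(HClO) = 0.06316 x 0.03223 = 0.002036 mol; V(NaOH) at equivalence = 0.002036/0.3667 = 0.005551 L.
At equivalence all the acid is converted to ClO-; total volume = 0.03223 + 0.005551 = 0.03778 L, so [ClO-] = 0.002036/0.03778 = 0.05388 M.
Kb = Kw/Ka = 1.0e-14 / 3.0 x 10^-8 = 3.33e-7.
[OH^-] = sqrt(Kb x [ClO-]) = sqrt(3.33e-7 x 0.05388) = 0.000134 M.
pOH = 3.87, so pH = 14.00 - 3.87 = 10.13.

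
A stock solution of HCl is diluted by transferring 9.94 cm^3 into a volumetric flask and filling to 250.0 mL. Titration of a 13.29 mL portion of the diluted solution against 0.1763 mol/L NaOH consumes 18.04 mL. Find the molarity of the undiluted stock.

n(NaOH) = 0.1763 x 0.01804 = 0.003180 mol.
n(HCl) in the aliquot = 0.003180 mol.
[diluted HCl] = 0.003180 / 0.01329 = 0.2393 M.
Dilution factor = 250.0/9.940 = 25.15, so [stock] = 0.2393 x 25.15 = 6.02 M.

6.02 M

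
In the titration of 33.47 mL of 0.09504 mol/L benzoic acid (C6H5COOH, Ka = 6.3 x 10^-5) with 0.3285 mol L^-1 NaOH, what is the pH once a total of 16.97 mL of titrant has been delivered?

12.68

n(acid) = 0.09504 x 0.03347 = 0.003181 mol; n(NaOH) added = 0.3285 x 0.01697 = 0.005575 mol.
Base is in excess by 0.005575 - 0.003181 = 0.002394 mol in a total volume of 0.05044 L.
[OH^-] = 0.002394/0.05044 = 0.04746 M, so pOH = 1.32 and pH = 14.00 - 1.32 = 12.68.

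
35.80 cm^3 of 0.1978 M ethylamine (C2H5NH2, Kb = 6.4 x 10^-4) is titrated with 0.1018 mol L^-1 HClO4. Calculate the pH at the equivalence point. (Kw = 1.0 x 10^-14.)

5.99

n(C2H5NH2) = 0.1978 x 0.03580 = 0.007081 mol; V(HClO4) at equivalence = 0.007081/0.1018 = 0.06956 L.
At equivalence the base is fully converted to C2H5NH3+; total volume = 0.1054 L, so [C2H5NH3+] = 0.007081/0.1054 = 0.06721 M.
Ka(C2H5NH3+) = Kw/Kb = 1.0e-14 / 6.4 x 10^-4 = 1.56e-11.
[H^+] = sqrt(Ka x [C2H5NH3+]) = sqrt(1.56e-11 x 0.06721) = 1.02e-6 M.
pH = -log(1.02e-6) = 5.99.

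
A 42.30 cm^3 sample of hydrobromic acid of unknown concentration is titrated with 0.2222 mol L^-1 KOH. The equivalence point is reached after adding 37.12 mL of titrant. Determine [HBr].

0.195 M

n(KOH) delivered = 0.2222 x 0.03712 = 0.008248 mol.
For a 1:1 reaction, n(HBr) = 0.008248 mol.
[HBr] = 0.008248 mol / 0.04230 L = 0.195 M.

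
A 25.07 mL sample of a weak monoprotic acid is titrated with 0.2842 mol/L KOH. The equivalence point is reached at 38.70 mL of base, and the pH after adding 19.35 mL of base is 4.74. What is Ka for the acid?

1.8 x 10^-5

19.35 mL is half of the equivalence volume, so this is the half-equivalence point where [HA] = [A^-].
At half-equivalence pH = pKa, so pKa = 4.74.
Ka = 10^(-4.74) = 1.8 x 10^-5.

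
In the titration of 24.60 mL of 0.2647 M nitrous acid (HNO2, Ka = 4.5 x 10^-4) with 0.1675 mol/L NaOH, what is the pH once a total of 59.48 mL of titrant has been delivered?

12.61

n(acid) = 0.2647 x 0.02460 = 0.006512 mol; n(NaOH) added = 0.1675 x 0.05948 = 0.009963 mol.
Base is in excess by 0.009963 - 0.006512 = 0.003451 mol in a total volume of 0.08408 L.
[OH^-] = 0.003451/0.08408 = 0.04105 M, so pOH = 1.39 and pH = 14.00 - 1.39 = 12.61.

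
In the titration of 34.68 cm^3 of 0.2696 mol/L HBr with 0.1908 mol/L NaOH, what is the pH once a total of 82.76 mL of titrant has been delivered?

n(acid) = 0.2696 x 0.03468 = 0.009350 mol; n(NaOH) added = 0.1908 x 0.08276 = 0.01579 mol.
Base is in excess by 0.01579 - 0.009350 = 0.006441 mol in a total volume of 0.1174 L.
[OH^-] = 0.006441/0.1174 = 0.05484 M, so pOH = 1.26 and pH = 14.00 - 1.26 = 12.74.

12.74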